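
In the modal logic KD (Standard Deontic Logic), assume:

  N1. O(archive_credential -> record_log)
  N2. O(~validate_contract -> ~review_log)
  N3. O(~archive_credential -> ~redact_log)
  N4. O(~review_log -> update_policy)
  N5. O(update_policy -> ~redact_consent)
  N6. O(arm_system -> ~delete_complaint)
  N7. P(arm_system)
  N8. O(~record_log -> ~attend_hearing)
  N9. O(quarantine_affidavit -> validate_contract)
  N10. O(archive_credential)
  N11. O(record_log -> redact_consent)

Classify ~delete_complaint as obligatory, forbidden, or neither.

Neither

Premise 6 is O(arm_system -> ~delete_complaint), but O(arm_system) is not derivable from the premises (the permission P(arm_system) asserts only ~O(~arm_system), not O(arm_system)), so it does not yield O(~delete_complaint).
No premise or chain of K-axiom applications forces O(~delete_complaint), and none forces O(delete_complaint). So ~delete_complaint is neither obligatory nor forbidden under these norms.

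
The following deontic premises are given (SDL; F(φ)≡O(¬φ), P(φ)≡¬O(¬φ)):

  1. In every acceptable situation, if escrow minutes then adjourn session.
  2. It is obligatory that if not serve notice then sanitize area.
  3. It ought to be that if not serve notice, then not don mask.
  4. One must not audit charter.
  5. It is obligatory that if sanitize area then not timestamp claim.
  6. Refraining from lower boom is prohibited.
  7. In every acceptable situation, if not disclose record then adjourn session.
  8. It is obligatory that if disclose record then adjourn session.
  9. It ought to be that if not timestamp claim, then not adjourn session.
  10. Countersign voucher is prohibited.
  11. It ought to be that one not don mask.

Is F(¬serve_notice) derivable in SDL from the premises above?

Yes

Premises 7 and 8 cover both cases: O(¬disclose_record → adjourn_session) and O(disclose_record → adjourn_session). Since ¬disclose_record ∨ disclose_record is a tautology, O(adjourn_session) follows.
Premise 9, O(¬timestamp_claim → ¬adjourn_session), contraposes to O(adjourn_session → timestamp_claim); with O(adjourn_session) we get O(timestamp_claim).
Premise 5 is O(sanitize_area → ¬timestamp_claim); contrapositively O(timestamp_claim → ¬sanitize_area). Since O(timestamp_claim) holds, K gives O(¬sanitize_area).
Premise 2, O(¬serve_notice → sanitize_area), contraposes to O(¬sanitize_area → serve_notice); with O(¬sanitize_area) we get O(serve_notice).
Premises 1, 3, 4, 6, 10, 11 do not contribute to this derivation.
So O(serve_notice) holds, i.e. F(¬serve_notice). The claim follows.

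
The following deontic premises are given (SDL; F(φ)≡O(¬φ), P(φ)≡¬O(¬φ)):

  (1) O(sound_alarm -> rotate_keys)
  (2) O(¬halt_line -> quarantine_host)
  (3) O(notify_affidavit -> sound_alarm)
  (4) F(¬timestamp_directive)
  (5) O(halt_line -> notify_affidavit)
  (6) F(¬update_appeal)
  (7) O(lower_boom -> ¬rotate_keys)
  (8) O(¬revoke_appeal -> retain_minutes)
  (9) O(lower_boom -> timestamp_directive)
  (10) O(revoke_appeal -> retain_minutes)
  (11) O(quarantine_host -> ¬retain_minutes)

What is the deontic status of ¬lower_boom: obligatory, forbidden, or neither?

Obligatory

Premises 8 and 10 are O(¬revoke_appeal -> retain_minutes) and O(revoke_appeal -> retain_minutes); every ideal world satisfies ¬revoke_appeal or revoke_appeal, so in either case retain_minutes holds — hence O(retain_minutes).
The contrapositive of premise 11 (O(quarantine_host -> ¬retain_minutes)) is O(retain_minutes -> ¬quarantine_host), and O(retain_minutes) is already established, so O(¬quarantine_host).
Premise 2 is O(¬halt_line -> quarantine_host); contrapositively O(¬quarantine_host -> halt_line). Since O(¬quarantine_host) holds, K gives O(halt_line).
Applying K to premise 5 (O(halt_line -> notify_affidavit)) and O(halt_line) yields O(notify_affidavit).
With premise 3, O(notify_affidavit -> sound_alarm), the K-axiom yields O(sound_alarm).
Premise 1 is O(sound_alarm -> rotate_keys); since O(sound_alarm), deontic closure gives O(rotate_keys).
Premise 7, O(lower_boom -> ¬rotate_keys), contraposes to O(rotate_keys -> ¬lower_boom); with O(rotate_keys) we get O(¬lower_boom).
Premises 4, 6, 9 do not contribute to this derivation.
Hence ¬lower_boom is obligatory.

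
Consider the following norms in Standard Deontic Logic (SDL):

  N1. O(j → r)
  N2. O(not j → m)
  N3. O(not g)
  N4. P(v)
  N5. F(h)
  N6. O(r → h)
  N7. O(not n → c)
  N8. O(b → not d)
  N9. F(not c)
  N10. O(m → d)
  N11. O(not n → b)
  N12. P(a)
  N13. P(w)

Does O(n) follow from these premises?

Yes

Premise 5 is F(h), i.e. O(not h).
Premise 6 is O(r → h); contrapositively O(not h → not r). Since O(not h) holds, K gives O(not r).
Premise 1, O(j → r), contraposes to O(not r → not j); with O(not r) we get O(not j).
Applying K to premise 2 (O(not j → m)) and O(not j) yields O(m).
Premise 10 is O(m → d); since O(m), deontic closure gives O(d).
Premise 8, O(b → not d), contraposes to O(d → not b); with O(d) we get O(not b).
The contrapositive of premise 11 (O(not n → b)) is O(not b → n), and O(not b) is already established, so O(n).
Premises 3, 4, 7, 9, 12, 13 do not contribute to this derivation.
So O(n) follows.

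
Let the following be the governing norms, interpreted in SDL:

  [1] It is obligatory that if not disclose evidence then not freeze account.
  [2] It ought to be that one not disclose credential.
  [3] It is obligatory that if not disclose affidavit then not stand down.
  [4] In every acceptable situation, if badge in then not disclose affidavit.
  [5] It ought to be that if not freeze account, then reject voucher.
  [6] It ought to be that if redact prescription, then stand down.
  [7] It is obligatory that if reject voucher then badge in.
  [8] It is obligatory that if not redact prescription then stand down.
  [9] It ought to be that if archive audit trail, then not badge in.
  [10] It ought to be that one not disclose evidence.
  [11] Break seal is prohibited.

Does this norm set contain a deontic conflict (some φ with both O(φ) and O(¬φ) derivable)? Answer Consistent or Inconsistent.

Premises 6 and 8 cover both cases: O(redact_prescription → stand_down) and O(¬redact_prescription → stand_down). Since redact_prescription ∨ ¬redact_prescription is a tautology, O(stand_down) follows.
Premise 3, O(¬disclose_affidavit → ¬stand_down), contraposes to O(stand_down → disclose_affidavit); with O(stand_down) we get O(disclose_affidavit).
Premise 4 is O(badge_in → ¬disclose_affidavit); contrapositively O(disclose_affidavit → ¬badge_in). Since O(disclose_affidavit) holds, K gives O(¬badge_in).
The contrapositive of premise 7 (O(reject_voucher → badge_in)) is O(¬badge_in → ¬reject_voucher), and O(¬badge_in) is already established, so O(¬reject_voucher).
The contrapositive of premise 5 (O(¬freeze_account → reject_voucher)) is O(¬reject_voucher → freeze_account), and O(¬reject_voucher) is already established, so O(freeze_account).
Premise 1 is O(¬disclose_evidence → ¬freeze_account); contrapositively O(freeze_account → disclose_evidence). Since O(freeze_account) holds, K gives O(disclose_evidence).
Yet premise 10 states O(¬disclose_evidence).
We now have both O(disclose_evidence) and O(¬disclose_evidence) — disclose_evidence is simultaneously obligatory and forbidden, violating the D-axiom.

Inconsistent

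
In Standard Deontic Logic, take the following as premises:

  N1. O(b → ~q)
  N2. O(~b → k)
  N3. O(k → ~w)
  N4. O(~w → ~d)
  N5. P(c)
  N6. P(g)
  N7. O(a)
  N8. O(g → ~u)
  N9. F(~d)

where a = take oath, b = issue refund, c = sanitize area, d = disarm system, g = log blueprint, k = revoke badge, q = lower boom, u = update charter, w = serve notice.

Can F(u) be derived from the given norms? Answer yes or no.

Premise 8 is O(g → ~u), but O(g) is not derivable from the premises (the permission P(g) asserts only ~O(~g), not O(g)), so it does not yield O(~u).
No other premise forces O(~u). An ideal world satisfying every premise can still have u true, so F(u) is not derivable.

No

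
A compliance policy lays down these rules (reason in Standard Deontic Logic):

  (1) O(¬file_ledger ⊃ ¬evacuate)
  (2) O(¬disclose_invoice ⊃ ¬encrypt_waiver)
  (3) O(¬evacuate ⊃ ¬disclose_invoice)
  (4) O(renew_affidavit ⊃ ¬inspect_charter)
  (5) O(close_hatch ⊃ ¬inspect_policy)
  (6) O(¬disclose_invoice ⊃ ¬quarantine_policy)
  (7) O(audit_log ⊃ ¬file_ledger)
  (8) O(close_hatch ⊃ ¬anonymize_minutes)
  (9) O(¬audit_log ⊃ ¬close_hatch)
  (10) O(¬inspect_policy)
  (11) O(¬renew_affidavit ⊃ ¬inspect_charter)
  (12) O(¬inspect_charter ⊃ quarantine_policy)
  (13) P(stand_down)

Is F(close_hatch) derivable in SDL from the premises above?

Yes

By case analysis on renew_affidavit: premise 4 gives O(renew_affidavit ⊃ ¬inspect_charter) and premise 11 gives O(¬renew_affidavit ⊃ ¬inspect_charter), so O(¬inspect_charter) either way.
Premise 12 is O(¬inspect_charter ⊃ quarantine_policy); since O(¬inspect_charter), deontic closure gives O(quarantine_policy).
The contrapositive of premise 6 (O(¬disclose_invoice ⊃ ¬quarantine_policy)) is O(quarantine_policy ⊃ disclose_invoice), and O(quarantine_policy) is already established, so O(disclose_invoice).
Premise 3 is O(¬evacuate ⊃ ¬disclose_invoice); contrapositively O(disclose_invoice ⊃ evacuate). Since O(disclose_invoice) holds, K gives O(evacuate).
The contrapositive of premise 1 (O(¬file_ledger ⊃ ¬evacuate)) is O(evacuate ⊃ file_ledger), and O(evacuate) is already established, so O(file_ledger).
The contrapositive of premise 7 (O(audit_log ⊃ ¬file_ledger)) is O(file_ledger ⊃ ¬audit_log), and O(file_ledger) is already established, so O(¬audit_log).
From O(¬audit_log) and premise 9, O(¬audit_log ⊃ ¬close_hatch), we obtain O(¬close_hatch).
Premises 2, 5, 8, 10, 13 do not contribute to this derivation.
So O(¬close_hatch) holds, i.e. F(close_hatch). The claim follows.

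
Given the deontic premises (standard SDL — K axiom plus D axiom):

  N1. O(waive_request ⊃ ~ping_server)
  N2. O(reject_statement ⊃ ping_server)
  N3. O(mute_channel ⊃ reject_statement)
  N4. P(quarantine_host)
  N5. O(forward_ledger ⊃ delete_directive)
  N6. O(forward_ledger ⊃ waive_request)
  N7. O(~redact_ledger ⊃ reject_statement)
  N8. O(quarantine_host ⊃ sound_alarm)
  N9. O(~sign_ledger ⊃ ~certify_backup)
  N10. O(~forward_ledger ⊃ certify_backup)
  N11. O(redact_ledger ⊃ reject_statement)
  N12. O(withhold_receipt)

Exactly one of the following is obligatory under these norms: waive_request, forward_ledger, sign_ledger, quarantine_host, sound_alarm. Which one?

Premises 11 and 7 cover both cases: O(redact_ledger ⊃ reject_statement) and O(~redact_ledger ⊃ reject_statement). Since redact_ledger ∨ ~redact_ledger is a tautology, O(reject_statement) follows.
With premise 2, O(reject_statement ⊃ ping_server), the K-axiom yields O(ping_server).
Premise 1, O(waive_request ⊃ ~ping_server), contraposes to O(ping_server ⊃ ~waive_request); with O(ping_server) we get O(~waive_request).
The contrapositive of premise 6 (O(forward_ledger ⊃ waive_request)) is O(~waive_request ⊃ ~forward_ledger), and O(~waive_request) is already established, so O(~forward_ledger).
From O(~forward_ledger) and premise 10, O(~forward_ledger ⊃ certify_backup), we obtain O(certify_backup).
Premise 9 is O(~sign_ledger ⊃ ~certify_backup); contrapositively O(certify_backup ⊃ sign_ledger). Since O(certify_backup) holds, K gives O(sign_ledger).
So O(sign_ledger) holds — sign_ledger is obligatory. None of the other listed options is made obligatory by any chain of premises.

sign_ledger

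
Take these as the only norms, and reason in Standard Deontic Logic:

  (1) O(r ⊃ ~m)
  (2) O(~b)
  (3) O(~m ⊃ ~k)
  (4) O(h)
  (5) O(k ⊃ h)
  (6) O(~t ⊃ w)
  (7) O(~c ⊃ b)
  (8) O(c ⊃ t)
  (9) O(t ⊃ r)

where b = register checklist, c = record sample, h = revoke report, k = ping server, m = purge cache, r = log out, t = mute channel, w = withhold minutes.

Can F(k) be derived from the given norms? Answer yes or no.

Premise 2 states O(~b) outright.
The contrapositive of premise 7 (O(~c ⊃ b)) is O(~b ⊃ c), and O(~b) is already established, so O(c).
Applying K to premise 8 (O(c ⊃ t)) and O(c) yields O(t).
Premise 9 is O(t ⊃ r); since O(t), deontic closure gives O(r).
With premise 1, O(r ⊃ ~m), the K-axiom yields O(~m).
Applying K to premise 3 (O(~m ⊃ ~k)) and O(~m) yields O(~k).
Premises 4, 5, 6 do not contribute to this derivation.
So O(~k) holds, i.e. F(k). The claim follows.

Yes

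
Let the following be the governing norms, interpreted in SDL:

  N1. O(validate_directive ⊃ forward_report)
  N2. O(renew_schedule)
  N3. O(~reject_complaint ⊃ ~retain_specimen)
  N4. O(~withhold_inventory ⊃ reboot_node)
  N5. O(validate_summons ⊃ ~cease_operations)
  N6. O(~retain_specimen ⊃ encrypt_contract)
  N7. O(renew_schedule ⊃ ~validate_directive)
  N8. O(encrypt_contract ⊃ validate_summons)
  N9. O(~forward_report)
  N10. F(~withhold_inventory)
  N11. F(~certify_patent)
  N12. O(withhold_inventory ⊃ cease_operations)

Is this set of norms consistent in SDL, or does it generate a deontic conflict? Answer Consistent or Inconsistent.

Premise 1 is O(validate_directive ⊃ forward_report), but O(validate_directive) is not derivable from the premises, so it does not yield O(forward_report).
So O(forward_report) is not derivable, and the apparent clash with O(~forward_report) does not arise.
A world satisfying every obligation exists (e.g. cease_operations=true, certify_patent=true, encrypt_contract=false, forward_report=false, reboot_node=false, reject_complaint=true, renew_schedule=true, retain_specimen=true, validate_directive=false, validate_summons=false, withhold_inventory=true); no atom is both obligatory and forbidden, so the set is consistent.

Consistent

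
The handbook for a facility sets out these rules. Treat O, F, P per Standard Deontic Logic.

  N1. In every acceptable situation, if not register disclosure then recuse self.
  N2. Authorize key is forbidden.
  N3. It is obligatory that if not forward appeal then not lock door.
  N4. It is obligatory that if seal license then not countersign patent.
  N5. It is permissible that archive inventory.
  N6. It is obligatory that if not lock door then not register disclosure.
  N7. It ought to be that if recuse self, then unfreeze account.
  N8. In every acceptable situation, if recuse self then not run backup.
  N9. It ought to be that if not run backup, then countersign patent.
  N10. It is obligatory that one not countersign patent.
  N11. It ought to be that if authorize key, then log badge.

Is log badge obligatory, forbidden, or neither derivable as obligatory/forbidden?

Neither

Premise 11 is O(authorize_key → log_badge), but O(authorize_key) is not derivable from the premises, so it does not yield O(log_badge).
No premise or chain of K-axiom applications forces O(log_badge), and none forces O(¬log_badge). So log_badge is neither obligatory nor forbidden under these norms.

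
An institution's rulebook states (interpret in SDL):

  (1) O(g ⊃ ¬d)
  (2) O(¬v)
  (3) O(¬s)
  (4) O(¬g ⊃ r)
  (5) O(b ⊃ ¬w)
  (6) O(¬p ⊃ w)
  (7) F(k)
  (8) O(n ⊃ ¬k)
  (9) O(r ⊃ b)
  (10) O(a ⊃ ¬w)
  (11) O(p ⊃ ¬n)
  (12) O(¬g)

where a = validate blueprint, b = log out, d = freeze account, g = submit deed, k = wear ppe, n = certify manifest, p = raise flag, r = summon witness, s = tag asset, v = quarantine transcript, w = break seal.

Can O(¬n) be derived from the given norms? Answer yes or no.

Premise 12 states O(¬g) outright.
From O(¬g) and premise 4, O(¬g ⊃ r), we obtain O(r).
With premise 9, O(r ⊃ b), the K-axiom yields O(b).
With premise 5, O(b ⊃ ¬w), the K-axiom yields O(¬w).
The contrapositive of premise 6 (O(¬p ⊃ w)) is O(¬w ⊃ p), and O(¬w) is already established, so O(p).
With premise 11, O(p ⊃ ¬n), the K-axiom yields O(¬n).
Premises 1, 2, 3, 7, 8, 10 do not contribute to this derivation.
So O(¬n) follows.

Yes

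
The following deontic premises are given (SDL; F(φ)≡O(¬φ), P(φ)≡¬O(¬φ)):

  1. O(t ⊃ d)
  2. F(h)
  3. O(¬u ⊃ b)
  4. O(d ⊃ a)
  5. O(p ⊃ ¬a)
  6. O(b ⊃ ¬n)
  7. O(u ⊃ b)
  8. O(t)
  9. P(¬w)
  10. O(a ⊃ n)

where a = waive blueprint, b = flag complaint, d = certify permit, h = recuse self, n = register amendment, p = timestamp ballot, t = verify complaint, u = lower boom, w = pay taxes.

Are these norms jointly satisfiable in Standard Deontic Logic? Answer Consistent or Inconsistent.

Inconsistent

Premises 3 and 7 are O(¬u ⊃ b) and O(u ⊃ b); every ideal world satisfies ¬u or u, so in either case b holds — hence O(b).
With premise 6, O(b ⊃ ¬n), the K-axiom yields O(¬n).
The contrapositive of premise 10 (O(a ⊃ n)) is O(¬n ⊃ ¬a), and O(¬n) is already established, so O(¬a).
Premise 4 is O(d ⊃ a); contrapositively O(¬a ⊃ ¬d). Since O(¬a) holds, K gives O(¬d).
Premise 1 is O(t ⊃ d); contrapositively O(¬d ⊃ ¬t). Since O(¬d) holds, K gives O(¬t).
But premise 8 directly asserts O(t).
We now have both O(¬t) and O(t) — t is simultaneously obligatory and forbidden, violating the D-axiom.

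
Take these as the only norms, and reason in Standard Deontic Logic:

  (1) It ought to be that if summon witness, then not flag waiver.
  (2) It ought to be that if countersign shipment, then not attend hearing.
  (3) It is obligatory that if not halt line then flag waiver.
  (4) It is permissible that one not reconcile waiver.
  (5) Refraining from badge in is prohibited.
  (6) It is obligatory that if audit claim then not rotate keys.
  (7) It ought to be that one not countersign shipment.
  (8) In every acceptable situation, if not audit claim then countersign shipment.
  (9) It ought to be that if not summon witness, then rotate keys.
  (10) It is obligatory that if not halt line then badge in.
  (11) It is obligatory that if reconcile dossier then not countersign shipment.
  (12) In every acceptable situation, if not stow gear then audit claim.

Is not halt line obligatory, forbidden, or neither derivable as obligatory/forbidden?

Premise 7 states O(¬countersign_shipment) outright.
The contrapositive of premise 8 (O(¬audit_claim → countersign_shipment)) is O(¬countersign_shipment → audit_claim), and O(¬countersign_shipment) is already established, so O(audit_claim).
Applying K to premise 6 (O(audit_claim → ¬rotate_keys)) and O(audit_claim) yields O(¬rotate_keys).
The contrapositive of premise 9 (O(¬summon_witness → rotate_keys)) is O(¬rotate_keys → summon_witness), and O(¬rotate_keys) is already established, so O(summon_witness).
From O(summon_witness) and premise 1, O(summon_witness → ¬flag_waiver), we obtain O(¬flag_waiver).
Premise 3 is O(¬halt_line → flag_waiver); contrapositively O(¬flag_waiver → halt_line). Since O(¬flag_waiver) holds, K gives O(halt_line).
Premises 2, 4, 5, 10, 11, 12 do not contribute to this derivation.
Thus O(halt_line), which is F(¬halt_line): ¬halt_line is forbidden.

Forbidden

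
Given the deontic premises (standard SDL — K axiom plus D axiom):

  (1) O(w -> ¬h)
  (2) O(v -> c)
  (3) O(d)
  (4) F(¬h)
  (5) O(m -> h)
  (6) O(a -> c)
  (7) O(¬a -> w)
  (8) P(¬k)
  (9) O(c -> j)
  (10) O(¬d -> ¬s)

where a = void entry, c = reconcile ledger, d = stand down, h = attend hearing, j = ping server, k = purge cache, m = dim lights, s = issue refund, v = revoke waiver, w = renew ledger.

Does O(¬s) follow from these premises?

No

Premise 10 is O(¬d -> ¬s), but O(¬d) is not derivable from the premises, so it does not yield O(¬s).
No other premise forces O(¬s). An ideal world satisfying every premise can still have ¬s false, so O(¬s) is not derivable.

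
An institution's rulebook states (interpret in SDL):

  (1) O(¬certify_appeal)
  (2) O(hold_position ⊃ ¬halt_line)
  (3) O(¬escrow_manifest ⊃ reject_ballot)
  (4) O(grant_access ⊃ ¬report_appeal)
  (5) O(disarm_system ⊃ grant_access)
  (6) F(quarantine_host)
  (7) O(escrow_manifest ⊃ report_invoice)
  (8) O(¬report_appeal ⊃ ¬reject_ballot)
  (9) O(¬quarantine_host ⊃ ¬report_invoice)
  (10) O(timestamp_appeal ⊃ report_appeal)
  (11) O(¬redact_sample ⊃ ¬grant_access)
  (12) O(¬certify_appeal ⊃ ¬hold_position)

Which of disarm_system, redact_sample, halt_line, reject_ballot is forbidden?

disarm_system

Premise 6, F(quarantine_host), is equivalent to O(¬quarantine_host).
Applying K to premise 9 (O(¬quarantine_host ⊃ ¬report_invoice)) and O(¬quarantine_host) yields O(¬report_invoice).
The contrapositive of premise 7 (O(escrow_manifest ⊃ report_invoice)) is O(¬report_invoice ⊃ ¬escrow_manifest), and O(¬report_invoice) is already established, so O(¬escrow_manifest).
From O(¬escrow_manifest) and premise 3, O(¬escrow_manifest ⊃ reject_ballot), we obtain O(reject_ballot).
Premise 8, O(¬report_appeal ⊃ ¬reject_ballot), contraposes to O(reject_ballot ⊃ report_appeal); with O(reject_ballot) we get O(report_appeal).
Premise 4, O(grant_access ⊃ ¬report_appeal), contraposes to O(report_appeal ⊃ ¬grant_access); with O(report_appeal) we get O(¬grant_access).
Premise 5, O(disarm_system ⊃ grant_access), contraposes to O(¬grant_access ⊃ ¬disarm_system); with O(¬grant_access) we get O(¬disarm_system).
So O(¬disarm_system) holds, i.e. disarm_system is forbidden. None of the other listed options is forbidden under the premises.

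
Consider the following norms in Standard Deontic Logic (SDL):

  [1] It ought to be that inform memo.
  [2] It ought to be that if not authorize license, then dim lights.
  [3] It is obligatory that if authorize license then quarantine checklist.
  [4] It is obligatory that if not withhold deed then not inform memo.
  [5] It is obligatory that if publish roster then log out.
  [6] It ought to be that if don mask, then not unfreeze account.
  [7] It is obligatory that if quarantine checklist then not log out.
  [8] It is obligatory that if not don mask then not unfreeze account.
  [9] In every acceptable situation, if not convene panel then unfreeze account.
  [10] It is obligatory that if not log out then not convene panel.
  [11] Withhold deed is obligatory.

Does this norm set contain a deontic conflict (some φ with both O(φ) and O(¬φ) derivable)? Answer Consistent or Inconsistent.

Premise 4 is O(¬withhold_deed → ¬inform_memo), but O(¬withhold_deed) is not derivable from the premises, so it does not yield O(¬inform_memo).
So O(¬inform_memo) is not derivable, and the apparent clash with O(inform_memo) does not arise.
A world satisfying every obligation exists (e.g. authorize_license=false, convene_panel=true, dim_lights=true, don_mask=false, inform_memo=true, log_out=true, publish_roster=false, quarantine_checklist=false, unfreeze_account=false, withhold_deed=true); no atom is both obligatory and forbidden, so the set is consistent.

Consistent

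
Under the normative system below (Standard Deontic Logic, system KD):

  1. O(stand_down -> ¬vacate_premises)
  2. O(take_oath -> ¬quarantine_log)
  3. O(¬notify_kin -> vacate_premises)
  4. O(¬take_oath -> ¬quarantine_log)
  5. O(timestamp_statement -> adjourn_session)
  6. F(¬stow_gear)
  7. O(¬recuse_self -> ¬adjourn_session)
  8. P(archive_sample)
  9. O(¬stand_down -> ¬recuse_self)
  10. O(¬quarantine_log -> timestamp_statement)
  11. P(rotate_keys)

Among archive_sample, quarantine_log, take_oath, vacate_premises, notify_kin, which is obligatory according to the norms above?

Premises 2 and 4 cover both cases: O(take_oath -> ¬quarantine_log) and O(¬take_oath -> ¬quarantine_log). Since take_oath ∨ ¬take_oath is a tautology, O(¬quarantine_log) follows.
Applying K to premise 10 (O(¬quarantine_log -> timestamp_statement)) and O(¬quarantine_log) yields O(timestamp_statement).
With premise 5, O(timestamp_statement -> adjourn_session), the K-axiom yields O(adjourn_session).
Premise 7, O(¬recuse_self -> ¬adjourn_session), contraposes to O(adjourn_session -> recuse_self); with O(adjourn_session) we get O(recuse_self).
Premise 9, O(¬stand_down -> ¬recuse_self), contraposes to O(recuse_self -> stand_down); with O(recuse_self) we get O(stand_down).
Premise 1 is O(stand_down -> ¬vacate_premises); since O(stand_down), deontic closure gives O(¬vacate_premises).
Premise 3 is O(¬notify_kin -> vacate_premises); contrapositively O(¬vacate_premises -> notify_kin). Since O(¬vacate_premises) holds, K gives O(notify_kin).
So O(notify_kin) holds — notify_kin is obligatory. None of the other listed options is made obligatory by any chain of premises.

notify_kin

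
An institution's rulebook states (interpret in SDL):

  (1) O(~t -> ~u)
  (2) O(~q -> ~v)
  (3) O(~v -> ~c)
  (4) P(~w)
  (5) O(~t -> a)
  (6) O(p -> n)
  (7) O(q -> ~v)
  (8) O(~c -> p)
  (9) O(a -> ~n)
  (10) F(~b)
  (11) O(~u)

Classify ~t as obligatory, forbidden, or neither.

Forbidden

Premises 7 and 2 cover both cases: O(q -> ~v) and O(~q -> ~v). Since q ∨ ~q is a tautology, O(~v) follows.
From O(~v) and premise 3, O(~v -> ~c), we obtain O(~c).
Applying K to premise 8 (O(~c -> p)) and O(~c) yields O(p).
With premise 6, O(p -> n), the K-axiom yields O(n).
Premise 9 is O(a -> ~n); contrapositively O(n -> ~a). Since O(n) holds, K gives O(~a).
Premise 5, O(~t -> a), contraposes to O(~a -> t); with O(~a) we get O(t).
Premises 1, 4, 10, 11 do not contribute to this derivation.
Thus O(t), which is F(~t): ~t is forbidden.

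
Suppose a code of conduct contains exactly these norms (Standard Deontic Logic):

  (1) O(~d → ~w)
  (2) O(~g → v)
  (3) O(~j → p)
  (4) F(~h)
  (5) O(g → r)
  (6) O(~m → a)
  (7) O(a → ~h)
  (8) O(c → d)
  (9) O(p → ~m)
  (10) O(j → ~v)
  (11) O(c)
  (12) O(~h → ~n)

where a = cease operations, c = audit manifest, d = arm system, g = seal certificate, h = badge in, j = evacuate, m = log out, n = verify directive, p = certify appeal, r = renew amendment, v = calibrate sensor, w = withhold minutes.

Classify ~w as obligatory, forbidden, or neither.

Premise 1 is O(~d → ~w), but O(~d) is not derivable from the premises, so it does not yield O(~w).
No premise or chain of K-axiom applications forces O(~w), and none forces O(w). So ~w is neither obligatory nor forbidden under these norms.

Neither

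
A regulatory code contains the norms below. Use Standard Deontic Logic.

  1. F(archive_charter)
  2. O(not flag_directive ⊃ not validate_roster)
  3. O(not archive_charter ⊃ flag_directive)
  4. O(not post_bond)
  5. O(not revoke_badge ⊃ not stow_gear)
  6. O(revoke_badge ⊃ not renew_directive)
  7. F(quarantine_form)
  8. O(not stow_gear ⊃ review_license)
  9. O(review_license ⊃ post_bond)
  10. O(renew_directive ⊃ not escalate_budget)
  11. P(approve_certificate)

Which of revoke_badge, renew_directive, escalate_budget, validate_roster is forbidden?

renew_directive

Premise 4 gives O(not post_bond).
The contrapositive of premise 9 (O(review_license ⊃ post_bond)) is O(not post_bond ⊃ not review_license), and O(not post_bond) is already established, so O(not review_license).
The contrapositive of premise 8 (O(not stow_gear ⊃ review_license)) is O(not review_license ⊃ stow_gear), and O(not review_license) is already established, so O(stow_gear).
The contrapositive of premise 5 (O(not revoke_badge ⊃ not stow_gear)) is O(stow_gear ⊃ revoke_badge), and O(stow_gear) is already established, so O(revoke_badge).
Applying K to premise 6 (O(revoke_badge ⊃ not renew_directive)) and O(revoke_badge) yields O(not renew_directive).
So O(not renew_directive) holds, i.e. renew_directive is forbidden. None of the other listed options is forbidden under the premises.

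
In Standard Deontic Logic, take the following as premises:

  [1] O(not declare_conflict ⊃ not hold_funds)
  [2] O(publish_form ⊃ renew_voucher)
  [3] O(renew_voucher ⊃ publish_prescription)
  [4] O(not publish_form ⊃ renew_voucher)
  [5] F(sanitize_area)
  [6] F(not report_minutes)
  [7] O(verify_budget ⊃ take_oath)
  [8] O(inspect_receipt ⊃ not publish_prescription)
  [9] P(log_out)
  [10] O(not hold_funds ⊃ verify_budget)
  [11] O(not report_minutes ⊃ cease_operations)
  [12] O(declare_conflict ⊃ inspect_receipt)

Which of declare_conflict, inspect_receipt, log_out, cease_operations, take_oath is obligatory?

take_oath

Premises 2 and 4 cover both cases: O(publish_form ⊃ renew_voucher) and O(not publish_form ⊃ renew_voucher). Since publish_form ∨ not publish_form is a tautology, O(renew_voucher) follows.
Applying K to premise 3 (O(renew_voucher ⊃ publish_prescription)) and O(renew_voucher) yields O(publish_prescription).
Premise 8, O(inspect_receipt ⊃ not publish_prescription), contraposes to O(publish_prescription ⊃ not inspect_receipt); with O(publish_prescription) we get O(not inspect_receipt).
The contrapositive of premise 12 (O(declare_conflict ⊃ inspect_receipt)) is O(not inspect_receipt ⊃ not declare_conflict), and O(not inspect_receipt) is already established, so O(not declare_conflict).
Applying K to premise 1 (O(not declare_conflict ⊃ not hold_funds)) and O(not declare_conflict) yields O(not hold_funds).
From O(not hold_funds) and premise 10, O(not hold_funds ⊃ verify_budget), we obtain O(verify_budget).
Applying K to premise 7 (O(verify_budget ⊃ take_oath)) and O(verify_budget) yields O(take_oath).
So O(take_oath) holds — take_oath is obligatory. None of the other listed options is made obligatory by any chain of premises.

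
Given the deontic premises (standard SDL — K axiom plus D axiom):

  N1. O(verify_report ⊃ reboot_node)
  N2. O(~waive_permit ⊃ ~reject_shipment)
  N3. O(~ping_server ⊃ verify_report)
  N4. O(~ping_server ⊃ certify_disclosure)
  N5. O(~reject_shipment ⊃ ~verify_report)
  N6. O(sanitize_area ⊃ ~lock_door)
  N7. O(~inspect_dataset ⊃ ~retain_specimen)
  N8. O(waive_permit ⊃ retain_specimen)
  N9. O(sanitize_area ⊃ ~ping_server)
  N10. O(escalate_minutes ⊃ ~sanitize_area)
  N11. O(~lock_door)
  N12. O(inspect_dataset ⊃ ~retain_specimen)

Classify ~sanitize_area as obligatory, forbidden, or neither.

Premises 7 and 12 are O(~inspect_dataset ⊃ ~retain_specimen) and O(inspect_dataset ⊃ ~retain_specimen); every ideal world satisfies ~inspect_dataset or inspect_dataset, so in either case ~retain_specimen holds — hence O(~retain_specimen).
Premise 8, O(waive_permit ⊃ retain_specimen), contraposes to O(~retain_specimen ⊃ ~waive_permit); with O(~retain_specimen) we get O(~waive_permit).
With premise 2, O(~waive_permit ⊃ ~reject_shipment), the K-axiom yields O(~reject_shipment).
Premise 5 is O(~reject_shipment ⊃ ~verify_report); since O(~reject_shipment), deontic closure gives O(~verify_report).
The contrapositive of premise 3 (O(~ping_server ⊃ verify_report)) is O(~verify_report ⊃ ping_server), and O(~verify_report) is already established, so O(ping_server).
The contrapositive of premise 9 (O(sanitize_area ⊃ ~ping_server)) is O(ping_server ⊃ ~sanitize_area), and O(ping_server) is already established, so O(~sanitize_area).
Premises 1, 4, 6, 10, 11 do not contribute to this derivation.
Hence ~sanitize_area is obligatory.

Obligatory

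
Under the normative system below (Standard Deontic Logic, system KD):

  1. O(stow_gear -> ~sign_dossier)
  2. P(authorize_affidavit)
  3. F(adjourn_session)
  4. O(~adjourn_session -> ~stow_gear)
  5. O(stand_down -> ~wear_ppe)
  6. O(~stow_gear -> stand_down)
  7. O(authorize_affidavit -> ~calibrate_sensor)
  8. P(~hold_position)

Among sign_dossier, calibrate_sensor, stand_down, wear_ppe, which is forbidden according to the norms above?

Premise 3, F(adjourn_session), is equivalent to O(~adjourn_session).
From O(~adjourn_session) and premise 4, O(~adjourn_session -> ~stow_gear), we obtain O(~stow_gear).
Premise 6 is O(~stow_gear -> stand_down); since O(~stow_gear), deontic closure gives O(stand_down).
Premise 5 is O(stand_down -> ~wear_ppe); since O(stand_down), deontic closure gives O(~wear_ppe).
So O(~wear_ppe) holds, i.e. wear_ppe is forbidden. None of the other listed options is forbidden under the premises.

wear_ppe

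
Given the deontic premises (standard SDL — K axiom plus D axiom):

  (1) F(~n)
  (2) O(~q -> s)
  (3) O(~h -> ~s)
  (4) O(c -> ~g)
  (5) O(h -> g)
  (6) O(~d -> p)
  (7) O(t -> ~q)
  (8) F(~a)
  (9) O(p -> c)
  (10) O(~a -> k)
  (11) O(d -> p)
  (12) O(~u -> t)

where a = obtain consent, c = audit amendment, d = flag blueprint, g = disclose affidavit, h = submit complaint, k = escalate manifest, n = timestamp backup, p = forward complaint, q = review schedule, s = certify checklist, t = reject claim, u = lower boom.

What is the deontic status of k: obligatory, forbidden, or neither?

Premise 10 is O(~a -> k), but O(~a) is not derivable from the premises, so it does not yield O(k).
No premise or chain of K-axiom applications forces O(k), and none forces O(~k). So k is neither obligatory nor forbidden under these norms.

Neither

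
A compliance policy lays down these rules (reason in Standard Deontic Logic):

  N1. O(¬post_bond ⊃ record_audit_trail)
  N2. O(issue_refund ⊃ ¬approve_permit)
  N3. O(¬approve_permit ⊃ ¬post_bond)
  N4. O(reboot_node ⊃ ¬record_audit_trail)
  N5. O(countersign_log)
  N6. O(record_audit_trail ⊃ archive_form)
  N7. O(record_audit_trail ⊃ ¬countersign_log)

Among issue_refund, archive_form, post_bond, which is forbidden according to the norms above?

Premise 5 states O(countersign_log) outright.
Premise 7, O(record_audit_trail ⊃ ¬countersign_log), contraposes to O(countersign_log ⊃ ¬record_audit_trail); with O(countersign_log) we get O(¬record_audit_trail).
The contrapositive of premise 1 (O(¬post_bond ⊃ record_audit_trail)) is O(¬record_audit_trail ⊃ post_bond), and O(¬record_audit_trail) is already established, so O(post_bond).
Premise 3 is O(¬approve_permit ⊃ ¬post_bond); contrapositively O(post_bond ⊃ approve_permit). Since O(post_bond) holds, K gives O(approve_permit).
The contrapositive of premise 2 (O(issue_refund ⊃ ¬approve_permit)) is O(approve_permit ⊃ ¬issue_refund), and O(approve_permit) is already established, so O(¬issue_refund).
So O(¬issue_refund) holds, i.e. issue_refund is forbidden. None of the other listed options is forbidden under the premises.

issue_refund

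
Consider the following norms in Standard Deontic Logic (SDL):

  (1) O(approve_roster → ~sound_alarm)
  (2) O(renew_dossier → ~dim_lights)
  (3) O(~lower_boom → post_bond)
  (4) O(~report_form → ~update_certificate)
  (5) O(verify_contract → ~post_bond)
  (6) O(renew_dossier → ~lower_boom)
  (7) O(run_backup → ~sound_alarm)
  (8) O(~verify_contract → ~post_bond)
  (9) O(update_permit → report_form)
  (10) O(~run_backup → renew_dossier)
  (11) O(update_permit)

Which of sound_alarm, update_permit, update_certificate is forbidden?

By case analysis on verify_contract: premise 5 gives O(verify_contract → ~post_bond) and premise 8 gives O(~verify_contract → ~post_bond), so O(~post_bond) either way.
The contrapositive of premise 3 (O(~lower_boom → post_bond)) is O(~post_bond → lower_boom), and O(~post_bond) is already established, so O(lower_boom).
The contrapositive of premise 6 (O(renew_dossier → ~lower_boom)) is O(lower_boom → ~renew_dossier), and O(lower_boom) is already established, so O(~renew_dossier).
Premise 10, O(~run_backup → renew_dossier), contraposes to O(~renew_dossier → run_backup); with O(~renew_dossier) we get O(run_backup).
From O(run_backup) and premise 7, O(run_backup → ~sound_alarm), we obtain O(~sound_alarm).
So O(~sound_alarm) holds, i.e. sound_alarm is forbidden. None of the other listed options is forbidden under the premises.

sound_alarm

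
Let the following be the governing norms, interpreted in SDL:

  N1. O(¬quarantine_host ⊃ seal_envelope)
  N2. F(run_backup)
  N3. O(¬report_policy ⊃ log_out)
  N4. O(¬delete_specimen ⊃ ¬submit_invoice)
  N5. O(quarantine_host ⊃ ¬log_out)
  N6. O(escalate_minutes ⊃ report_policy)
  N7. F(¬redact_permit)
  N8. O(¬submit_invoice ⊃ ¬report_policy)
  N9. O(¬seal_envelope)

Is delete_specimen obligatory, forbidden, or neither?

Obligatory

Premise 9 states O(¬seal_envelope) outright.
Premise 1 is O(¬quarantine_host ⊃ seal_envelope); contrapositively O(¬seal_envelope ⊃ quarantine_host). Since O(¬seal_envelope) holds, K gives O(quarantine_host).
From O(quarantine_host) and premise 5, O(quarantine_host ⊃ ¬log_out), we obtain O(¬log_out).
The contrapositive of premise 3 (O(¬report_policy ⊃ log_out)) is O(¬log_out ⊃ report_policy), and O(¬log_out) is already established, so O(report_policy).
Premise 8, O(¬submit_invoice ⊃ ¬report_policy), contraposes to O(report_policy ⊃ submit_invoice); with O(report_policy) we get O(submit_invoice).
Premise 4 is O(¬delete_specimen ⊃ ¬submit_invoice); contrapositively O(submit_invoice ⊃ delete_specimen). Since O(submit_invoice) holds, K gives O(delete_specimen).
Premises 2, 6, 7 do not contribute to this derivation.
Hence delete_specimen is obligatory.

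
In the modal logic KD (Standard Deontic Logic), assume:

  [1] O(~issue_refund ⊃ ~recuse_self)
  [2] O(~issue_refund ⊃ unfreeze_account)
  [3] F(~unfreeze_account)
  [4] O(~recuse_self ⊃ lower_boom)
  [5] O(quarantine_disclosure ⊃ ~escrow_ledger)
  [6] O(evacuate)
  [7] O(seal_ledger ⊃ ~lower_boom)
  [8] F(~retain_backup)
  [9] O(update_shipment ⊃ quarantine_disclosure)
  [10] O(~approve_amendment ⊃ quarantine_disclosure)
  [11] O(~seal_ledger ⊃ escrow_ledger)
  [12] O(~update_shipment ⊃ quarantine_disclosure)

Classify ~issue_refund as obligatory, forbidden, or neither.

By case analysis on ~update_shipment: premise 12 gives O(~update_shipment ⊃ quarantine_disclosure) and premise 9 gives O(update_shipment ⊃ quarantine_disclosure), so O(quarantine_disclosure) either way.
Premise 5 is O(quarantine_disclosure ⊃ ~escrow_ledger); since O(quarantine_disclosure), deontic closure gives O(~escrow_ledger).
Premise 11 is O(~seal_ledger ⊃ escrow_ledger); contrapositively O(~escrow_ledger ⊃ seal_ledger). Since O(~escrow_ledger) holds, K gives O(seal_ledger).
From O(seal_ledger) and premise 7, O(seal_ledger ⊃ ~lower_boom), we obtain O(~lower_boom).
The contrapositive of premise 4 (O(~recuse_self ⊃ lower_boom)) is O(~lower_boom ⊃ recuse_self), and O(~lower_boom) is already established, so O(recuse_self).
Premise 1, O(~issue_refund ⊃ ~recuse_self), contraposes to O(recuse_self ⊃ issue_refund); with O(recuse_self) we get O(issue_refund).
Premises 2, 3, 6, 8, 10 do not contribute to this derivation.
Thus O(issue_refund), which is F(~issue_refund): ~issue_refund is forbidden.

Forbidden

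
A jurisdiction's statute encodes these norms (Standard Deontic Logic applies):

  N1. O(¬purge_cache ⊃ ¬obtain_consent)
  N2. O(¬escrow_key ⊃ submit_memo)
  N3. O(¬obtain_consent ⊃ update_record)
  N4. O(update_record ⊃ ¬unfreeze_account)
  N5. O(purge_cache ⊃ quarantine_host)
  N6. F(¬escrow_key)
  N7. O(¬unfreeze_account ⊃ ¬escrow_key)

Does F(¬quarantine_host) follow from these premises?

Premise 6, F(¬escrow_key), is equivalent to O(escrow_key).
Premise 7, O(¬unfreeze_account ⊃ ¬escrow_key), contraposes to O(escrow_key ⊃ unfreeze_account); with O(escrow_key) we get O(unfreeze_account).
The contrapositive of premise 4 (O(update_record ⊃ ¬unfreeze_account)) is O(unfreeze_account ⊃ ¬update_record), and O(unfreeze_account) is already established, so O(¬update_record).
Premise 3, O(¬obtain_consent ⊃ update_record), contraposes to O(¬update_record ⊃ obtain_consent); with O(¬update_record) we get O(obtain_consent).
Premise 1 is O(¬purge_cache ⊃ ¬obtain_consent); contrapositively O(obtain_consent ⊃ purge_cache). Since O(obtain_consent) holds, K gives O(purge_cache).
From O(purge_cache) and premise 5, O(purge_cache ⊃ quarantine_host), we obtain O(quarantine_host).
Premise 2 does not contribute to this derivation.
So O(quarantine_host) holds, i.e. F(¬quarantine_host). The claim follows.

Yes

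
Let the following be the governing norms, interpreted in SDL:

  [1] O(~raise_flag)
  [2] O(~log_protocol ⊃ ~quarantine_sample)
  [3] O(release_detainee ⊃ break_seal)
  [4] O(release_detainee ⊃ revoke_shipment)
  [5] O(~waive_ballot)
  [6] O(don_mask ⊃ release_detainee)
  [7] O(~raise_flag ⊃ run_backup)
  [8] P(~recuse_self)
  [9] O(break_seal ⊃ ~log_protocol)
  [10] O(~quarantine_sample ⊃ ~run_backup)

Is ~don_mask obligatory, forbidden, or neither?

Obligatory

Premise 1 gives O(~raise_flag).
With premise 7, O(~raise_flag ⊃ run_backup), the K-axiom yields O(run_backup).
Premise 10 is O(~quarantine_sample ⊃ ~run_backup); contrapositively O(run_backup ⊃ quarantine_sample). Since O(run_backup) holds, K gives O(quarantine_sample).
Premise 2 is O(~log_protocol ⊃ ~quarantine_sample); contrapositively O(quarantine_sample ⊃ log_protocol). Since O(quarantine_sample) holds, K gives O(log_protocol).
Premise 9, O(break_seal ⊃ ~log_protocol), contraposes to O(log_protocol ⊃ ~break_seal); with O(log_protocol) we get O(~break_seal).
The contrapositive of premise 3 (O(release_detainee ⊃ break_seal)) is O(~break_seal ⊃ ~release_detainee), and O(~break_seal) is already established, so O(~release_detainee).
The contrapositive of premise 6 (O(don_mask ⊃ release_detainee)) is O(~release_detainee ⊃ ~don_mask), and O(~release_detainee) is already established, so O(~don_mask).
Premises 4, 5, 8 do not contribute to this derivation.
Hence ~don_mask is obligatory.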